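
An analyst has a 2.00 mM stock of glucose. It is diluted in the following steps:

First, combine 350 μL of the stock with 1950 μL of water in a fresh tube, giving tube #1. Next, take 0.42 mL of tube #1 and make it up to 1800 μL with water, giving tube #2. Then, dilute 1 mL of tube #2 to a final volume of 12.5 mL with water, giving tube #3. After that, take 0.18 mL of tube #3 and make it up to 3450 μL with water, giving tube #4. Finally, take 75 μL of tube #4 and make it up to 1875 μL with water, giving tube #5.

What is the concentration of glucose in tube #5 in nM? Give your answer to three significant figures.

Step 1: 350 μL + 1950 μL = 2300 μL total → factor 2300/350 = 6.5714
Step 2: 0.42 mL brought to 1800 μL → factor 1.8/0.42 = 4.2857
Step 3: 1 mL brought to 12.5 mL → factor 12.5/1 = 12.5
Step 4: 0.18 mL brought to 3450 μL → factor 3.45/0.18 = 19.167
Step 5: 75 μL brought to 1875 μL → factor 1875/75 = 25
Overall dilution factor = 6.5714 × 4.2857 × 12.5 × 19.167 × 25 = 1.6869 × 10^5
Final = 2.00 mM / 1.6869 × 10^5 = 1.186 × 10^-5 mM = 11.9 nM

11.9 nM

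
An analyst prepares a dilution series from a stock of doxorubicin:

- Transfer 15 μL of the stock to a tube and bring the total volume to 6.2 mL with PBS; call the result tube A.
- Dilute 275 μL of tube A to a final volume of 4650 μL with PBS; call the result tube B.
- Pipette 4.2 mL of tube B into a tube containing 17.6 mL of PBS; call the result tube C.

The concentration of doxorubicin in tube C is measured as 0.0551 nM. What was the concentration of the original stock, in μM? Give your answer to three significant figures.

Step 1: 15 μL brought to 6.2 mL → factor 6200/15 = 413.33
Step 2: 275 μL brought to 4650 μL → factor 4650/275 = 16.909
Step 3: 4.2 mL + 17.6 mL = 21.8 mL total → factor 21.8/4.2 = 5.1905
Overall dilution factor = 413.33 × 16.909 × 5.1905 = 36277
Stock = 0.0551 nM × 36277 = 1999 nM = 2.00 μM

2.00 μM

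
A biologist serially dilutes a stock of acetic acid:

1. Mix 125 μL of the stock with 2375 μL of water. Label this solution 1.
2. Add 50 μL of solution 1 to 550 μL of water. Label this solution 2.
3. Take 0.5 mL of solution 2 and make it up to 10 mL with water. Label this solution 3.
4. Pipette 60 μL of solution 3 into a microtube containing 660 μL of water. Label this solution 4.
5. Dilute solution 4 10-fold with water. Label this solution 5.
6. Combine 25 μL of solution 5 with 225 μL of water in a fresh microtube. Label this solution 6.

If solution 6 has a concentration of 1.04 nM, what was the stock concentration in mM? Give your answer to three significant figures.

5.99 mM

Step 1: 125 μL + 2375 μL = 2500 μL total → factor 2500/125 = 20
Step 2: 50 μL + 550 μL = 600 μL total → factor 600/50 = 12
Step 3: 0.5 mL brought to 10 mL → factor 10/0.5 = 20
Step 4: 60 μL + 660 μL = 720 μL total → factor 720/60 = 12
Step 5: 10-fold → factor 10
Step 6: 25 μL + 225 μL = 250 μL total → factor 250/25 = 10
Overall dilution factor = 20 × 12 × 20 × 12 × 10 × 10 = 5.76 × 10^6
Stock = 1.04 nM × 5.76 × 10^6 = 5.990 × 10^6 nM = 5.99 mM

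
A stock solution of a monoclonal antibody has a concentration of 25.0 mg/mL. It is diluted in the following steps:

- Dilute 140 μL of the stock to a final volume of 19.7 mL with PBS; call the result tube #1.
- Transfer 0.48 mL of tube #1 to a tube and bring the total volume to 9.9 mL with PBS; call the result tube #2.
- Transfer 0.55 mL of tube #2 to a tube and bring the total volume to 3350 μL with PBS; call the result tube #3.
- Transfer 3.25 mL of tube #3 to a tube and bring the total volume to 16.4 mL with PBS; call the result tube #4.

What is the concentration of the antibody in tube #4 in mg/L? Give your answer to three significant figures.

Step 1: 140 μL brought to 19.7 mL → factor 19700/140 = 140.71
Step 2: 0.48 mL brought to 9.9 mL → factor 9.9/0.48 = 20.625
Step 3: 0.55 mL brought to 3350 μL → factor 3.35/0.55 = 6.0909
Step 4: 3.25 mL brought to 16.4 mL → factor 16.4/3.25 = 5.0462
Overall dilution factor = 140.71 × 20.625 × 6.0909 × 5.0462 = 89202
Final = 25.0 mg/mL / 89202 = 0.0002803 mg/mL = 0.280 mg/L

0.280 mg/L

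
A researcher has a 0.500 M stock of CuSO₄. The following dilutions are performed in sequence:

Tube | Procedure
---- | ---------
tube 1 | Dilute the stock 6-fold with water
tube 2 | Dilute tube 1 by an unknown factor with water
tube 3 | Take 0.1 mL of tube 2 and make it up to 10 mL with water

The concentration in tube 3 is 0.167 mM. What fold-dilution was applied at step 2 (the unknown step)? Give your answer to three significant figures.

4.99-fold

Step 1: 6-fold → factor 6
Step 2: unknown factor x
Step 3: 0.1 mL brought to 10 mL → factor 10/0.1 = 100
Product of known-step factors = 600
Overall factor = 0.500 M / (0.167 mM) = 2994
x = 2994 / 600 = 4.99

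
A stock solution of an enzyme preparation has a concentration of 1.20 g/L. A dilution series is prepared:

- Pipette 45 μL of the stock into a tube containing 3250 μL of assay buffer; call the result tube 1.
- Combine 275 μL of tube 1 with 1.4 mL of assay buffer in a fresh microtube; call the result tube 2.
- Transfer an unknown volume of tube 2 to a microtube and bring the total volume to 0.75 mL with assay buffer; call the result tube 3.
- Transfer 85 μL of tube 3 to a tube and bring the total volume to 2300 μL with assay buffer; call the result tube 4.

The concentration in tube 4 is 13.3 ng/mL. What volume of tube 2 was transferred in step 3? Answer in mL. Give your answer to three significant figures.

0.100 mL

Step 1: 45 μL + 3250 μL = 3295 μL total → factor 3295/45 = 73.222
Step 2: 275 μL + 1.4 mL = 1675 μL total → factor 1675/275 = 6.0909
Step 3: v brought to 0.75 mL → factor = 0.75 mL/v
Step 4: 85 μL brought to 2300 μL → factor 2300/85 = 27.059
Product of known-step factors = 12068
Overall factor = 1.20 g/L / (13.3 ng/mL) = 90226
Step-3 factor = 90226 / 12068 = 7.4765
v = 0.75 mL / 7.4765 = 0.100 mL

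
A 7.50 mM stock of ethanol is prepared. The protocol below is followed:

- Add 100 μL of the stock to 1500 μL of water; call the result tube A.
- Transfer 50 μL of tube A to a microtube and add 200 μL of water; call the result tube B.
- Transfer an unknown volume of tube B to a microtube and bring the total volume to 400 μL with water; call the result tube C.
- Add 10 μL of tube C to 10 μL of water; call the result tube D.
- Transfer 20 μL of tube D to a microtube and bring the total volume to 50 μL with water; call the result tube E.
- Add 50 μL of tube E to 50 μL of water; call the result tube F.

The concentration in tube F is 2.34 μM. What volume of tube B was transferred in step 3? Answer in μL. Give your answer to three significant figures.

99.8 μL

Step 1: 100 μL + 1500 μL = 1600 μL total → factor 1600/100 = 16
Step 2: 50 μL + 200 μL = 250 μL total → factor 250/50 = 5
Step 3: v brought to 400 μL → factor = 400 μL/v
Step 4: 10 μL + 10 μL = 20 μL total → factor 20/10 = 2
Step 5: 20 μL brought to 50 μL → factor 50/20 = 2.5
Step 6: 50 μL + 50 μL = 100 μL total → factor 100/50 = 2
Product of known-step factors = 800
Overall factor = 7.50 mM / (2.34 μM) = 3205.1
Step-3 factor = 3205.1 / 800 = 4.0064
v = 400 μL / 4.0064 = 99.8 μL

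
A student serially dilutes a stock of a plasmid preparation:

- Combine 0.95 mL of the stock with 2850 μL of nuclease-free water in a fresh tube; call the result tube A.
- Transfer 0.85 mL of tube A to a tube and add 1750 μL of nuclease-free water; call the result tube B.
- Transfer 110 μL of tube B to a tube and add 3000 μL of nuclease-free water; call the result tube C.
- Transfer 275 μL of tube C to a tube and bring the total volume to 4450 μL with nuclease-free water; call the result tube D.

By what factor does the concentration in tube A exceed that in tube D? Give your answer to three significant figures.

Step 1: 0.95 mL + 2850 μL = 3.8 mL total → factor 3.8/0.95 = 4
Step 2: 0.85 mL + 1750 μL = 2.6 mL total → factor 2.6/0.85 = 3.0588
Step 3: 110 μL + 3000 μL = 3110 μL total → factor 3110/110 = 28.273
Step 4: 275 μL brought to 4450 μL → factor 4450/275 = 16.182
Dilution factor to tube A = 4; to tube D = 5597.7
[tube A]/[tube D] = (factor to tube D)/(factor to tube A) = 5597.7/4 = 1.40 × 10^3

1.40 × 10^3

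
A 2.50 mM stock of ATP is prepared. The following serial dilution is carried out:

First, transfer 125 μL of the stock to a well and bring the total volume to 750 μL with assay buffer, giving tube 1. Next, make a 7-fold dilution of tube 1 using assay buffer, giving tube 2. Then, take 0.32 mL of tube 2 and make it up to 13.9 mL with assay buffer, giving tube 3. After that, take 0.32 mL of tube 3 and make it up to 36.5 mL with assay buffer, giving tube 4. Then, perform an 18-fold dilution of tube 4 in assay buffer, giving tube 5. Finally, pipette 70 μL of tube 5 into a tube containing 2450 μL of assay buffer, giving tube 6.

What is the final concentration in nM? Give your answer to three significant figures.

Step 1: 125 μL brought to 750 μL → factor 750/125 = 6
Step 2: 7-fold → factor 7
Step 3: 0.32 mL brought to 13.9 mL → factor 13.9/0.32 = 43.438
Step 4: 0.32 mL brought to 36.5 mL → factor 36.5/0.32 = 114.06
Step 5: 18-fold → factor 18
Step 6: 70 μL + 2450 μL = 2520 μL total → factor 2520/70 = 36
Overall dilution factor = 6 × 7 × 43.438 × 114.06 × 18 × 36 = 1.3484 × 10^8
Final = 2.50 mM / 1.3484 × 10^8 = 1.854 × 10^-8 mM = 0.0185 nM

0.0185 nM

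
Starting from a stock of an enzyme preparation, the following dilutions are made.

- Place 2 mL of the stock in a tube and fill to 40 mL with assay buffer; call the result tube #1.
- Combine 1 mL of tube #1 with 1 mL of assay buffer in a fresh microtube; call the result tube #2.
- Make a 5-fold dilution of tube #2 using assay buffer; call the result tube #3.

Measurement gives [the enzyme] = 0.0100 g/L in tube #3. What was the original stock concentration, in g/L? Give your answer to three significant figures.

2.00 g/L

Step 1: 2 mL brought to 40 mL → factor 40/2 = 20
Step 2: 1 mL + 1 mL = 2 mL total → factor 2/1 = 2
Step 3: 5-fold → factor 5
Overall dilution factor = 20 × 2 × 5 = 200
Stock = 0.0100 g/L × 200 = 2.00 g/L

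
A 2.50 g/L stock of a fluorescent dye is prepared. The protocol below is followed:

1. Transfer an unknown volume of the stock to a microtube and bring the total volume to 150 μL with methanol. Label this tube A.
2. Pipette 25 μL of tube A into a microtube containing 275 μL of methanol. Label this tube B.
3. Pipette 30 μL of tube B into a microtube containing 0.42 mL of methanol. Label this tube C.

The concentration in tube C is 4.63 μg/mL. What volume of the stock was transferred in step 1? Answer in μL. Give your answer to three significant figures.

50.0 μL

Step 1: v brought to 150 μL → factor = 150 μL/v
Step 2: 25 μL + 275 μL = 300 μL total → factor 300/25 = 12
Step 3: 30 μL + 0.42 mL = 450 μL total → factor 450/30 = 15
Product of known-step factors = 180
Overall factor = 2.50 g/L / (4.63 μg/mL) = 539.96
Step-1 factor = 539.96 / 180 = 2.9998
v = 150 μL / 2.9998 = 50.0 μL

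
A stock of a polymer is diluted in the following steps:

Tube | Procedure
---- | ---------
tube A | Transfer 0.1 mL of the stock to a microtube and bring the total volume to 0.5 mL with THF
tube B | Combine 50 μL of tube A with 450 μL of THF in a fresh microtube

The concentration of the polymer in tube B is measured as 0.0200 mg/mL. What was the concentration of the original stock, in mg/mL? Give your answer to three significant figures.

1.00 mg/mL

Step 1: 0.1 mL brought to 0.5 mL → factor 0.5/0.1 = 5
Step 2: 50 μL + 450 μL = 500 μL total → factor 500/50 = 10
Overall dilution factor = 5 × 10 = 50
Stock = 0.0200 mg/mL × 50 = 1.00 mg/mL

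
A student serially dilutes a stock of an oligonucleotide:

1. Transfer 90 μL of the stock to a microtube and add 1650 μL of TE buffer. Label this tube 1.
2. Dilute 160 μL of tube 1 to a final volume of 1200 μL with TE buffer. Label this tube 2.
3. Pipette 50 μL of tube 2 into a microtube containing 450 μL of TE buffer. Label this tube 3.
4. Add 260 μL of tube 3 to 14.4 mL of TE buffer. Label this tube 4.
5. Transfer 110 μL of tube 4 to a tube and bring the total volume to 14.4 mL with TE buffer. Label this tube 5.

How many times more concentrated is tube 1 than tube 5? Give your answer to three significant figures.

Step 1: 90 μL + 1650 μL = 1740 μL total → factor 1740/90 = 19.333
Step 2: 160 μL brought to 1200 μL → factor 1200/160 = 7.5
Step 3: 50 μL + 450 μL = 500 μL total → factor 500/50 = 10
Step 4: 260 μL + 14.4 mL = 14660 μL total → factor 14660/260 = 56.385
Step 5: 110 μL brought to 14.4 mL → factor 14400/110 = 130.91
Dilution factor to tube 1 = 19.333; to tube 5 = 1.0703 × 10^7
[tube 1]/[tube 5] = (factor to tube 5)/(factor to tube 1) = 1.0703 × 10^7/19.333 = 5.54 × 10^5

5.54 × 10^5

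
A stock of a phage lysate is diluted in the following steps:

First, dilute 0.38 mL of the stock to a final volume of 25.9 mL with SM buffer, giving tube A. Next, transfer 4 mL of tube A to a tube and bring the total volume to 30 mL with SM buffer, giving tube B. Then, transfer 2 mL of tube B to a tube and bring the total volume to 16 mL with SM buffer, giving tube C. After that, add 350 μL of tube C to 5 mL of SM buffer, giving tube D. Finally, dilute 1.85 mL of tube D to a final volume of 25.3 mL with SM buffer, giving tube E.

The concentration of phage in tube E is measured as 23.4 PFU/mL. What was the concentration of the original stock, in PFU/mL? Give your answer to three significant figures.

Step 1: 0.38 mL brought to 25.9 mL → factor 25.9/0.38 = 68.158
Step 2: 4 mL brought to 30 mL → factor 30/4 = 7.5
Step 3: 2 mL brought to 16 mL → factor 16/2 = 8
Step 4: 350 μL + 5 mL = 5350 μL total → factor 5350/350 = 15.286
Step 5: 1.85 mL brought to 25.3 mL → factor 25.3/1.85 = 13.676
Overall dilution factor = 68.158 × 7.5 × 8 × 15.286 × 13.676 = 8.5487 × 10^5
Stock = 23.4 PFU/mL × 8.5487 × 10^5 = 2.00 × 10^7 PFU/mL

2.00 × 10^7 PFU/mL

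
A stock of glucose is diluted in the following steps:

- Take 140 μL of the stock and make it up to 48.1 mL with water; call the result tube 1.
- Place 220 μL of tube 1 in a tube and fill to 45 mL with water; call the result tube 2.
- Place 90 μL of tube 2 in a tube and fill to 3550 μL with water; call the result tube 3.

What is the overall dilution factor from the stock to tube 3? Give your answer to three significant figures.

Step 1: 140 μL brought to 48.1 mL → factor 48100/140 = 343.57
Step 2: 220 μL brought to 45 mL → factor 45000/220 = 204.55
Step 3: 90 μL brought to 3550 μL → factor 3550/90 = 39.444
Overall dilution factor = 343.57 × 204.55 × 39.444 = 2.772 × 10^6

2.77 × 10^6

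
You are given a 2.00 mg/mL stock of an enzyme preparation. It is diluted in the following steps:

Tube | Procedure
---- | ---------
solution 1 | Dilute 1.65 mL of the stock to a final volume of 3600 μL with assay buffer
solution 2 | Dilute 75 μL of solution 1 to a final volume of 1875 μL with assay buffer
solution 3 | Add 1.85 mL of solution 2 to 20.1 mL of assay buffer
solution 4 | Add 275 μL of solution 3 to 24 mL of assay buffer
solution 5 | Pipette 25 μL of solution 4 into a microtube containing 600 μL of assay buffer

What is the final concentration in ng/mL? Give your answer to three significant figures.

Step 1: 1.65 mL brought to 3600 μL → factor 3.6/1.65 = 2.1818
Step 2: 75 μL brought to 1875 μL → factor 1875/75 = 25
Step 3: 1.85 mL + 20.1 mL = 21.95 mL total → factor 21.95/1.85 = 11.865
Step 4: 275 μL + 24 mL = 24275 μL total → factor 24275/275 = 88.273
Step 5: 25 μL + 600 μL = 625 μL total → factor 625/25 = 25
Overall dilution factor = 2.1818 × 25 × 11.865 × 88.273 × 25 = 1.4282 × 10^6
Final = 2.00 mg/mL / 1.4282 × 10^6 = 1.400 × 10^-6 mg/mL = 1.40 ng/mL

1.40 ng/mL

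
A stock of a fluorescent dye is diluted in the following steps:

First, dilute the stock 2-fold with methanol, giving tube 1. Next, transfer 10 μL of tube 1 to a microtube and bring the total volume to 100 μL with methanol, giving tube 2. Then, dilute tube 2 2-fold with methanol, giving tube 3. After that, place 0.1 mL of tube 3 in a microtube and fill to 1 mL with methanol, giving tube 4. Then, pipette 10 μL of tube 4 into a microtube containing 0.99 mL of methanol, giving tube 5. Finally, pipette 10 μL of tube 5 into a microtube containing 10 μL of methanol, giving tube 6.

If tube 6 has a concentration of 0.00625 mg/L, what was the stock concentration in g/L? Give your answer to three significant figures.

0.500 g/L

Step 1: 2-fold → factor 2
Step 2: 10 μL brought to 100 μL → factor 100/10 = 10
Step 3: 2-fold → factor 2
Step 4: 0.1 mL brought to 1 mL → factor 1/0.1 = 10
Step 5: 10 μL + 0.99 mL = 1000 μL total → factor 1000/10 = 100
Step 6: 10 μL + 10 μL = 20 μL total → factor 20/10 = 2
Overall dilution factor = 2 × 10 × 2 × 10 × 100 × 2 = 80000
Stock = 0.00625 mg/L × 80000 = 500.0 mg/L = 0.500 g/L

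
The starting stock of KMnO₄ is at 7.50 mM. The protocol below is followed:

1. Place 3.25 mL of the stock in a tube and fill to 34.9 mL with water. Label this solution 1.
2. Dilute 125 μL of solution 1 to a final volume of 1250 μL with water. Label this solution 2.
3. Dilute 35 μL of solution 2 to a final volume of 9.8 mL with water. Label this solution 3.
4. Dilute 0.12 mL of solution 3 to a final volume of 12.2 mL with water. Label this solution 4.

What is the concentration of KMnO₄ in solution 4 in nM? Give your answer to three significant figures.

Step 1: 3.25 mL brought to 34.9 mL → factor 34.9/3.25 = 10.738
Step 2: 125 μL brought to 1250 μL → factor 1250/125 = 10
Step 3: 35 μL brought to 9.8 mL → factor 9800/35 = 280
Step 4: 0.12 mL brought to 12.2 mL → factor 12.2/0.12 = 101.67
Overall dilution factor = 10.738 × 10 × 280 × 101.67 = 3.0569 × 10^6
Final = 7.50 mM / 3.0569 × 10^6 = 2.453 × 10^-6 mM = 2.45 nM

2.45 nM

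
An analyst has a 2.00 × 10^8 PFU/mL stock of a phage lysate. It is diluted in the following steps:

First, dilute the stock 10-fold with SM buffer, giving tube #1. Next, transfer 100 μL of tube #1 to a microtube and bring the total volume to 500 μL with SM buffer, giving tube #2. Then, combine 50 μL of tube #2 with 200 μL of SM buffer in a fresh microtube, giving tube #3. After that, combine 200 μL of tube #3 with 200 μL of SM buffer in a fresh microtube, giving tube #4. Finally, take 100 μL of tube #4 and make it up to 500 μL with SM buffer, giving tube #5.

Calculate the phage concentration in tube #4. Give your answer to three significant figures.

Step 1: 10-fold → factor 10
Step 2: 100 μL brought to 500 μL → factor 500/100 = 5
Step 3: 50 μL + 200 μL = 250 μL total → factor 250/50 = 5
Step 4: 200 μL + 200 μL = 400 μL total → factor 400/200 = 2
Dilution factor through tube #4 = 10 × 5 × 5 × 2 = 500
[tube #4] = 2.00 × 10^8 PFU/mL / 500 = 4.00 × 10^5 PFU/mL

4.00 × 10^5 PFU/mL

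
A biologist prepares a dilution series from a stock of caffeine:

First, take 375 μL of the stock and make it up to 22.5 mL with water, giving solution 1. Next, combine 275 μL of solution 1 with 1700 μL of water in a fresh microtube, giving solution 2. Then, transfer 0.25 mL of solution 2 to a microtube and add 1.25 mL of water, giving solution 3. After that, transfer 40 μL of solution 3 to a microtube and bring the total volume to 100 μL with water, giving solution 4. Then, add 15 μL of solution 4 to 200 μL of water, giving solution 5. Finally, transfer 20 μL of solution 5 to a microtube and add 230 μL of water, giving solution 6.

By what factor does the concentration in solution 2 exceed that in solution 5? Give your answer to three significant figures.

215

Step 1: 375 μL brought to 22.5 mL → factor 22500/375 = 60
Step 2: 275 μL + 1700 μL = 1975 μL total → factor 1975/275 = 7.1818
Step 3: 0.25 mL + 1.25 mL = 1.5 mL total → factor 1.5/0.25 = 6
Step 4: 40 μL brought to 100 μL → factor 100/40 = 2.5
Step 5: 15 μL + 200 μL = 215 μL total → factor 215/15 = 14.333
Dilution factor to solution 2 = 430.91; to solution 5 = 92645
[solution 2]/[solution 5] = (factor to solution 5)/(factor to solution 2) = 92645/430.91 = 215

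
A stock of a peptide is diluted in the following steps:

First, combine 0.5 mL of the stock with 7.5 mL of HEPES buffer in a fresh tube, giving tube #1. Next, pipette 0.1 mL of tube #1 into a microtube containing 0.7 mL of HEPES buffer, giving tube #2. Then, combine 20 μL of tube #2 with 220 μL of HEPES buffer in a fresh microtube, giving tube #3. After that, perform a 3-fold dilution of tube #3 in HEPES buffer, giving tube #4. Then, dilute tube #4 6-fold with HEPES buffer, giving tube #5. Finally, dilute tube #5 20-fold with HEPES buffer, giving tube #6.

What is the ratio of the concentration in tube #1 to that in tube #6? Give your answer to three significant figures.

Step 1: 0.5 mL + 7.5 mL = 8 mL total → factor 8/0.5 = 16
Step 2: 0.1 mL + 0.7 mL = 0.8 mL total → factor 0.8/0.1 = 8
Step 3: 20 μL + 220 μL = 240 μL total → factor 240/20 = 12
Step 4: 3-fold → factor 3
Step 5: 6-fold → factor 6
Step 6: 20-fold → factor 20
Dilution factor to tube #1 = 16; to tube #6 = 5.5296 × 10^5
[tube #1]/[tube #6] = (factor to tube #6)/(factor to tube #1) = 5.5296 × 10^5/16 = 3.46 × 10^4

3.46 × 10^4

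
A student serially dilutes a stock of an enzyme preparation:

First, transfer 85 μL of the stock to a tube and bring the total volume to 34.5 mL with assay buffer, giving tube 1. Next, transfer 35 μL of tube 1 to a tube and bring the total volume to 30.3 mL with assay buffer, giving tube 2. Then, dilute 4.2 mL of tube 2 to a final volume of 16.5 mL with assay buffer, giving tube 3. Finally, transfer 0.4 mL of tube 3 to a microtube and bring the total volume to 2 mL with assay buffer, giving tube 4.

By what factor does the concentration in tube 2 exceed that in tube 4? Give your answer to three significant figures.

Step 1: 85 μL brought to 34.5 mL → factor 34500/85 = 405.88
Step 2: 35 μL brought to 30.3 mL → factor 30300/35 = 865.71
Step 3: 4.2 mL brought to 16.5 mL → factor 16.5/4.2 = 3.9286
Step 4: 0.4 mL brought to 2 mL → factor 2/0.4 = 5
Dilution factor to tube 2 = 3.5138 × 10^5; to tube 4 = 6.9021 × 10^6
[tube 2]/[tube 4] = (factor to tube 4)/(factor to tube 2) = 6.9021 × 10^6/3.5138 × 10^5 = 19.6

19.6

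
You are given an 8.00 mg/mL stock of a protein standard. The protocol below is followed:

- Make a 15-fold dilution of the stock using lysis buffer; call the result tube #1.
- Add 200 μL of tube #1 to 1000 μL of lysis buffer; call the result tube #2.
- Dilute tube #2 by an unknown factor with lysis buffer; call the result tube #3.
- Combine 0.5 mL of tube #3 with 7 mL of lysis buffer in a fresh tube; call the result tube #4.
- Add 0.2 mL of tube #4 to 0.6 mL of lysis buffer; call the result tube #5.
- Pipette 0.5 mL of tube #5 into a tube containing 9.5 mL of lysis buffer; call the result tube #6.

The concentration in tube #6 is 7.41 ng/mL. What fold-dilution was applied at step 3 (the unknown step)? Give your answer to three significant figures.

Step 1: 15-fold → factor 15
Step 2: 200 μL + 1000 μL = 1200 μL total → factor 1200/200 = 6
Step 3: unknown factor x
Step 4: 0.5 mL + 7 mL = 7.5 mL total → factor 7.5/0.5 = 15
Step 5: 0.2 mL + 0.6 mL = 0.8 mL total → factor 0.8/0.2 = 4
Step 6: 0.5 mL + 9.5 mL = 10 mL total → factor 10/0.5 = 20
Product of known-step factors = 1.08 × 10^5
Overall factor = 8.00 mg/mL / (7.41 ng/mL) = 1.0796 × 10^6
x = 1.0796 × 10^6 / 1.08 × 10^5 = 10.0

10.0-fold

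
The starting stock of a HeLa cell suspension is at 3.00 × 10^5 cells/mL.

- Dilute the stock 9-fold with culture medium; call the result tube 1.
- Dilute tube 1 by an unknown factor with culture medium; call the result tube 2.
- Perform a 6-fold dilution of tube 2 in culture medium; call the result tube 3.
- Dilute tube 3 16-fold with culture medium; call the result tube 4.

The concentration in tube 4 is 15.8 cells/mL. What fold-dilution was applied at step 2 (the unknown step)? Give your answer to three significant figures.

Step 1: 9-fold → factor 9
Step 2: unknown factor x
Step 3: 6-fold → factor 6
Step 4: 16-fold → factor 16
Product of known-step factors = 864
Overall factor = 3.00 × 10^5 cells/mL / (15.8 cells/mL) = 18987
x = 18987 / 864 = 22.0

22.0-fold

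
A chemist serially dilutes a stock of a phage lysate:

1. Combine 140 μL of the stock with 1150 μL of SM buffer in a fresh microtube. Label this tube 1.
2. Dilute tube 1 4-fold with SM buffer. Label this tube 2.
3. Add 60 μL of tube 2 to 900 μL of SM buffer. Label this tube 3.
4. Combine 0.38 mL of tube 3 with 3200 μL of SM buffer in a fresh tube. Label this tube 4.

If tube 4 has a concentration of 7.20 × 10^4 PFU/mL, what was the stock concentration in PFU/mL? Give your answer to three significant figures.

Step 1: 140 μL + 1150 μL = 1290 μL total → factor 1290/140 = 9.2143
Step 2: 4-fold → factor 4
Step 3: 60 μL + 900 μL = 960 μL total → factor 960/60 = 16
Step 4: 0.38 mL + 3200 μL = 3.58 mL total → factor 3.58/0.38 = 9.4211
Overall dilution factor = 9.2143 × 4 × 16 × 9.4211 = 5555.7
Stock = 7.20 × 10^4 PFU/mL × 5555.7 = 4.00 × 10^8 PFU/mL

4.00 × 10^8 PFU/mL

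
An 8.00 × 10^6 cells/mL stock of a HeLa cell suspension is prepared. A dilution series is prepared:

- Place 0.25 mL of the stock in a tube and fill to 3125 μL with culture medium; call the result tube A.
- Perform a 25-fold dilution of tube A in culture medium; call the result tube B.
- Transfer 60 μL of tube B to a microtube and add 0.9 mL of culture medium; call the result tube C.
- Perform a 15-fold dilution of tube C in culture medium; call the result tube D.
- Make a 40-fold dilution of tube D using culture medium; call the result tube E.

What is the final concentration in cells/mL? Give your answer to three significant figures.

Step 1: 0.25 mL brought to 3125 μL → factor 3.125/0.25 = 12.5
Step 2: 25-fold → factor 25
Step 3: 60 μL + 0.9 mL = 960 μL total → factor 960/60 = 16
Step 4: 15-fold → factor 15
Step 5: 40-fold → factor 40
Overall dilution factor = 12.5 × 25 × 16 × 15 × 40 = 3 × 10^6
Final = 8.00 × 10^6 cells/mL / 3 × 10^6 = 2.67 cells/mL

2.67 cells/mL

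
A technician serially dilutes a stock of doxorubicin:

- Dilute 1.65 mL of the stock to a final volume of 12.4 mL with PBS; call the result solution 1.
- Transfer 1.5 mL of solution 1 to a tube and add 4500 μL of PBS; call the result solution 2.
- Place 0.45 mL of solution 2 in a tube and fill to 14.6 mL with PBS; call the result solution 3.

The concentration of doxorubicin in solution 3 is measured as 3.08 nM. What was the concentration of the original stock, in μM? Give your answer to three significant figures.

3.00 μM

Step 1: 1.65 mL brought to 12.4 mL → factor 12.4/1.65 = 7.5152
Step 2: 1.5 mL + 4500 μL = 6 mL total → factor 6/1.5 = 4
Step 3: 0.45 mL brought to 14.6 mL → factor 14.6/0.45 = 32.444
Overall dilution factor = 7.5152 × 4 × 32.444 = 975.3
Stock = 3.08 nM × 975.3 = 3004 nM = 3.00 μM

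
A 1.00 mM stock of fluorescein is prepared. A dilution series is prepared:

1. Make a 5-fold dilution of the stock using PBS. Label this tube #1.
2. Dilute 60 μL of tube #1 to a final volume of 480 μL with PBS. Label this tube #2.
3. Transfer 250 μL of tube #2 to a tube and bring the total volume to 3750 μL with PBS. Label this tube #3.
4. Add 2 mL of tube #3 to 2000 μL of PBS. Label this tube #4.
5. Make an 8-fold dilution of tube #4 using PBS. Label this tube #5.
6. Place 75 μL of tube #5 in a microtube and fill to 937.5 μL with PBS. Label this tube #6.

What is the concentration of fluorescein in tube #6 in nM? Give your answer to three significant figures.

Step 1: 5-fold → factor 5
Step 2: 60 μL brought to 480 μL → factor 480/60 = 8
Step 3: 250 μL brought to 3750 μL → factor 3750/250 = 15
Step 4: 2 mL + 2000 μL = 4 mL total → factor 4/2 = 2
Step 5: 8-fold → factor 8
Step 6: 75 μL brought to 937.5 μL → factor 937.5/75 = 12.5
Overall dilution factor = 5 × 8 × 15 × 2 × 8 × 12.5 = 1.2 × 10^5
Final = 1.00 mM / 1.2 × 10^5 = 8.333 × 10^-6 mM = 8.33 nM

8.33 nM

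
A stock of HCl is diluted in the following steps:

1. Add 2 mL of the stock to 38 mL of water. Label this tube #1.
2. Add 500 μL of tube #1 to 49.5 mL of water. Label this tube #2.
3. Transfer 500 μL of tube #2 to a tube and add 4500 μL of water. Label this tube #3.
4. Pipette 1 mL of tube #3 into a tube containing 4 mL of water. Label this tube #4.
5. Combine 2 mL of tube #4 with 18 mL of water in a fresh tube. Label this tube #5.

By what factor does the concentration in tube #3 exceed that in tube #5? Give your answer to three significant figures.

Step 1: 2 mL + 38 mL = 40 mL total → factor 40/2 = 20
Step 2: 500 μL + 49.5 mL = 50000 μL total → factor 50000/500 = 100
Step 3: 500 μL + 4500 μL = 5000 μL total → factor 5000/500 = 10
Step 4: 1 mL + 4 mL = 5 mL total → factor 5/1 = 5
Step 5: 2 mL + 18 mL = 20 mL total → factor 20/2 = 10
Dilution factor to tube #3 = 20000; to tube #5 = 1 × 10^6
[tube #3]/[tube #5] = (factor to tube #5)/(factor to tube #3) = 1 × 10^6/20000 = 50.0

50.0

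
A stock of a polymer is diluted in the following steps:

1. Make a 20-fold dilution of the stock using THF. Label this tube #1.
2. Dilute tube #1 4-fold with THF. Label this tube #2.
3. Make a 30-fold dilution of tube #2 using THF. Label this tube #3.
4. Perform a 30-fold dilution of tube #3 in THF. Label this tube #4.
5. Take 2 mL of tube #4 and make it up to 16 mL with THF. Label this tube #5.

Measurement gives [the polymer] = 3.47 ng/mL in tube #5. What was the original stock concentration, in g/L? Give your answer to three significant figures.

Step 1: 20-fold → factor 20
Step 2: 4-fold → factor 4
Step 3: 30-fold → factor 30
Step 4: 30-fold → factor 30
Step 5: 2 mL brought to 16 mL → factor 16/2 = 8
Overall dilution factor = 20 × 4 × 30 × 30 × 8 = 5.76 × 10^5
Stock = 3.47 ng/mL × 5.76 × 10^5 = 1.999 × 10^6 ng/mL = 2.00 g/L

2.00 g/L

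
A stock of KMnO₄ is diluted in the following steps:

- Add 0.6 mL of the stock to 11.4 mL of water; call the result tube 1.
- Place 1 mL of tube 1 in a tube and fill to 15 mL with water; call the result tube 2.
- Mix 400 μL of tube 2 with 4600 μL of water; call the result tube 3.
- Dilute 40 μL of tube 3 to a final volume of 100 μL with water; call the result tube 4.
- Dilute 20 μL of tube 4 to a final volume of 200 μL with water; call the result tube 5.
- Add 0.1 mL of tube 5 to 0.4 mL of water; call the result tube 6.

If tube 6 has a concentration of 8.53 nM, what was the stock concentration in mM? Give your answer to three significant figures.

Step 1: 0.6 mL + 11.4 mL = 12 mL total → factor 12/0.6 = 20
Step 2: 1 mL brought to 15 mL → factor 15/1 = 15
Step 3: 400 μL + 4600 μL = 5000 μL total → factor 5000/400 = 12.5
Step 4: 40 μL brought to 100 μL → factor 100/40 = 2.5
Step 5: 20 μL brought to 200 μL → factor 200/20 = 10
Step 6: 0.1 mL + 0.4 mL = 0.5 mL total → factor 0.5/0.1 = 5
Overall dilution factor = 20 × 15 × 12.5 × 2.5 × 10 × 5 = 4.6875 × 10^5
Stock = 8.53 nM × 4.6875 × 10^5 = 3.998 × 10^6 nM = 4.00 mM

4.00 mM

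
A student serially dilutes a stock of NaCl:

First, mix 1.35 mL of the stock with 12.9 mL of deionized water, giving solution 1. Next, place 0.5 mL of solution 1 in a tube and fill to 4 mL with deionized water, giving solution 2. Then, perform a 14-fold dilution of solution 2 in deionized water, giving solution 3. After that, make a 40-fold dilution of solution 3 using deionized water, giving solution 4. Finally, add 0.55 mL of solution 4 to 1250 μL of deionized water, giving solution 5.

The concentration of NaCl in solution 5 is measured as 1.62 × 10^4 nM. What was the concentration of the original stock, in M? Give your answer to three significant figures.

2.51 M

Step 1: 1.35 mL + 12.9 mL = 14.25 mL total → factor 14.25/1.35 = 10.556
Step 2: 0.5 mL brought to 4 mL → factor 4/0.5 = 8
Step 3: 14-fold → factor 14
Step 4: 40-fold → factor 40
Step 5: 0.55 mL + 1250 μL = 1.8 mL total → factor 1.8/0.55 = 3.2727
Overall dilution factor = 10.556 × 8 × 14 × 40 × 3.2727 = 1.5476 × 10^5
Stock = 1.62 × 10^4 nM × 1.5476 × 10^5 = 2.507 × 10^9 nM = 2.51 M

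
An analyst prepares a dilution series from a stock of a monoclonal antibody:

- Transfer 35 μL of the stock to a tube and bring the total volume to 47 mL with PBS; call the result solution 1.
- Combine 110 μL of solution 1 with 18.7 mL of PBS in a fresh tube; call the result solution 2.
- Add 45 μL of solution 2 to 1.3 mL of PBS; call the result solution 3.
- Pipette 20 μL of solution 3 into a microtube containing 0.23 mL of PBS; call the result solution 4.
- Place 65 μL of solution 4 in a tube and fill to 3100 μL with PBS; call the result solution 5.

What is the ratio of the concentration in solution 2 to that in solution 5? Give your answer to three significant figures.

1.78 × 10^4

Step 1: 35 μL brought to 47 mL → factor 47000/35 = 1342.9
Step 2: 110 μL + 18.7 mL = 18810 μL total → factor 18810/110 = 171
Step 3: 45 μL + 1.3 mL = 1345 μL total → factor 1345/45 = 29.889
Step 4: 20 μL + 0.23 mL = 250 μL total → factor 250/20 = 12.5
Step 5: 65 μL brought to 3100 μL → factor 3100/65 = 47.692
Dilution factor to solution 2 = 2.2963 × 10^5; to solution 5 = 4.0916 × 10^9
[solution 2]/[solution 5] = (factor to solution 5)/(factor to solution 2) = 4.0916 × 10^9/2.2963 × 10^5 = 1.78 × 10^4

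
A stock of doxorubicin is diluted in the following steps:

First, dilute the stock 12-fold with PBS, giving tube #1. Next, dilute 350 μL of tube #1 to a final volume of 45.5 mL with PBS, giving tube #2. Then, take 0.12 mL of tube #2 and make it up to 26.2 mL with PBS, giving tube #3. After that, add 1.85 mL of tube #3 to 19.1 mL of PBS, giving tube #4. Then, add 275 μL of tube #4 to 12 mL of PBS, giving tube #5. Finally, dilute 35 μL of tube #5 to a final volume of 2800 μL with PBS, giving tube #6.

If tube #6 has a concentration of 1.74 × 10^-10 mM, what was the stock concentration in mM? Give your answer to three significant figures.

2.40 mM

Step 1: 12-fold → factor 12
Step 2: 350 μL brought to 45.5 mL → factor 45500/350 = 130
Step 3: 0.12 mL brought to 26.2 mL → factor 26.2/0.12 = 218.33
Step 4: 1.85 mL + 19.1 mL = 20.95 mL total → factor 20.95/1.85 = 11.324
Step 5: 275 μL + 12 mL = 12275 μL total → factor 12275/275 = 44.636
Step 6: 35 μL brought to 2800 μL → factor 2800/35 = 80
Overall dilution factor = 12 × 130 × 218.33 × 11.324 × 44.636 × 80 = 1.3773 × 10^10
Stock = 1.74 × 10^-10 mM × 1.3773 × 10^10 = 2.40 mM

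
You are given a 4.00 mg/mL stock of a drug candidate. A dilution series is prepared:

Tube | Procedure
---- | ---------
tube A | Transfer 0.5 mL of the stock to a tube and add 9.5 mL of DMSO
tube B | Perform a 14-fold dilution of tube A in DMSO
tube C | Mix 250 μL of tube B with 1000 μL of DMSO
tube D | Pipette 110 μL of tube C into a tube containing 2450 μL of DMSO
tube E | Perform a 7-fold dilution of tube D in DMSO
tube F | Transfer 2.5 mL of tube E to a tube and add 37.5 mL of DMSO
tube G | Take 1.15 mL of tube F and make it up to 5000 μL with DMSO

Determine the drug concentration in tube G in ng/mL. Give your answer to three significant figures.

0.252 ng/mL

Step 1: 0.5 mL + 9.5 mL = 10 mL total → factor 10/0.5 = 20
Step 2: 14-fold → factor 14
Step 3: 250 μL + 1000 μL = 1250 μL total → factor 1250/250 = 5
Step 4: 110 μL + 2450 μL = 2560 μL total → factor 2560/110 = 23.273
Step 5: 7-fold → factor 7
Step 6: 2.5 mL + 37.5 mL = 40 mL total → factor 40/2.5 = 16
Step 7: 1.15 mL brought to 5000 μL → factor 5/1.15 = 4.3478
Overall dilution factor = 20 × 14 × 5 × 23.273 × 7 × 16 × 4.3478 = 1.5866 × 10^7
Final = 4.00 mg/mL / 1.5866 × 10^7 = 2.521 × 10^-7 mg/mL = 0.252 ng/mL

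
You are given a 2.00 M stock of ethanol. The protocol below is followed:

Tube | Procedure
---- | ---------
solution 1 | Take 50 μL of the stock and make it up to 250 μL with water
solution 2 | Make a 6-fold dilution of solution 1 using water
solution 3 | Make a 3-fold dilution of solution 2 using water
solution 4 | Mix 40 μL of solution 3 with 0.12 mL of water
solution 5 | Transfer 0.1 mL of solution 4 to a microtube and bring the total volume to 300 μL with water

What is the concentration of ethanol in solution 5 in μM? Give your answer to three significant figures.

1.85 × 10^3 μM

Step 1: 50 μL brought to 250 μL → factor 250/50 = 5
Step 2: 6-fold → factor 6
Step 3: 3-fold → factor 3
Step 4: 40 μL + 0.12 mL = 160 μL total → factor 160/40 = 4
Step 5: 0.1 mL brought to 300 μL → factor 0.3/0.1 = 3
Overall dilution factor = 5 × 6 × 3 × 4 × 3 = 1080
Final = 2.00 M / 1080 = 0.001852 M = 1.85 × 10^3 μM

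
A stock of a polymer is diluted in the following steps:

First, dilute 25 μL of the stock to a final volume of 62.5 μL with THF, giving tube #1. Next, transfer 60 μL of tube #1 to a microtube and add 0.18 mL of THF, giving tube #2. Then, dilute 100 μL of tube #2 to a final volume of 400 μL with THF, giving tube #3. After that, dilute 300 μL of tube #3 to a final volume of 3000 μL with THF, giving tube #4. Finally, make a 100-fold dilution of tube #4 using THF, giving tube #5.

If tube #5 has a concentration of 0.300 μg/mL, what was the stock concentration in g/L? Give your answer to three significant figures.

Step 1: 25 μL brought to 62.5 μL → factor 62.5/25 = 2.5
Step 2: 60 μL + 0.18 mL = 240 μL total → factor 240/60 = 4
Step 3: 100 μL brought to 400 μL → factor 400/100 = 4
Step 4: 300 μL brought to 3000 μL → factor 3000/300 = 10
Step 5: 100-fold → factor 100
Overall dilution factor = 2.5 × 4 × 4 × 10 × 100 = 40000
Stock = 0.300 μg/mL × 40000 = 1.200 × 10^4 μg/mL = 12.0 g/L

12.0 g/L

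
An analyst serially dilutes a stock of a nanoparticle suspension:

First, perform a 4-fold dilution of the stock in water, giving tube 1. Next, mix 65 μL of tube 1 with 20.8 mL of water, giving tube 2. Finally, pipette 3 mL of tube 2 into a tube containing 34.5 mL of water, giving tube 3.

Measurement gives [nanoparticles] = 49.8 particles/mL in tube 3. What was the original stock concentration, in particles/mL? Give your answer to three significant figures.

Step 1: 4-fold → factor 4
Step 2: 65 μL + 20.8 mL = 20865 μL total → factor 20865/65 = 321
Step 3: 3 mL + 34.5 mL = 37.5 mL total → factor 37.5/3 = 12.5
Overall dilution factor = 4 × 321 × 12.5 = 16050
Stock = 49.8 particles/mL × 16050 = 7.99 × 10^5 particles/mL

7.99 × 10^5 particles/mL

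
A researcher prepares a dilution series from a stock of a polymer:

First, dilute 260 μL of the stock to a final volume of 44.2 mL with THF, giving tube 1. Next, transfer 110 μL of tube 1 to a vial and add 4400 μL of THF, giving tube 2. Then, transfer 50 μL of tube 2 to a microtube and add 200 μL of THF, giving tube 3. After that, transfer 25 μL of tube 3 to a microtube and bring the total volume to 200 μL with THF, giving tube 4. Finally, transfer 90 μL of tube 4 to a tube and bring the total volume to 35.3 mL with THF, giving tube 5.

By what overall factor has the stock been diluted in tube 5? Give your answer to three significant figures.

1.09 × 10^8

Step 1: 260 μL brought to 44.2 mL → factor 44200/260 = 170
Step 2: 110 μL + 4400 μL = 4510 μL total → factor 4510/110 = 41
Step 3: 50 μL + 200 μL = 250 μL total → factor 250/50 = 5
Step 4: 25 μL brought to 200 μL → factor 200/25 = 8
Step 5: 90 μL brought to 35.3 mL → factor 35300/90 = 392.22
Overall dilution factor = 170 × 41 × 5 × 8 × 392.22 = 1.0935 × 10^8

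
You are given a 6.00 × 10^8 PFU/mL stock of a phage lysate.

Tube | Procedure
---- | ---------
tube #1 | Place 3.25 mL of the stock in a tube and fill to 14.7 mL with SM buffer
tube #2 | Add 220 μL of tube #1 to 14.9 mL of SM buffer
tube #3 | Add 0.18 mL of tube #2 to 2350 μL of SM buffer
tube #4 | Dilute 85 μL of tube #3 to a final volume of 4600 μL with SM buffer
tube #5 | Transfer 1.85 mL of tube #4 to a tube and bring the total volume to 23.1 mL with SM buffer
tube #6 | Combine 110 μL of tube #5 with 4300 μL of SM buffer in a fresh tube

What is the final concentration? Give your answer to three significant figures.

5.07 PFU/mL

Step 1: 3.25 mL brought to 14.7 mL → factor 14.7/3.25 = 4.5231
Step 2: 220 μL + 14.9 mL = 15120 μL total → factor 15120/220 = 68.727
Step 3: 0.18 mL + 2350 μL = 2.53 mL total → factor 2.53/0.18 = 14.056
Step 4: 85 μL brought to 4600 μL → factor 4600/85 = 54.118
Step 5: 1.85 mL brought to 23.1 mL → factor 23.1/1.85 = 12.486
Step 6: 110 μL + 4300 μL = 4410 μL total → factor 4410/110 = 40.091
Overall dilution factor = 4.5231 × 68.727 × 14.056 × 54.118 × 12.486 × 40.091 = 1.1837 × 10^8
Final = 6.00 × 10^8 PFU/mL / 1.1837 × 10^8 = 5.07 PFU/mL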